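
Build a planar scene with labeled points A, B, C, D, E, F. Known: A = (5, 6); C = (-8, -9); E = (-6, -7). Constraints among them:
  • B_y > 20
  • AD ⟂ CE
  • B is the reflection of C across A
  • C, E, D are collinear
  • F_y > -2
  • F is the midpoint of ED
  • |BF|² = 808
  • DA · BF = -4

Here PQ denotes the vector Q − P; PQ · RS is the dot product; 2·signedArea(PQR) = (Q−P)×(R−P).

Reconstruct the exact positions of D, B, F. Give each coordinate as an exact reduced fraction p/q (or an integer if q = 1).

B = (18, 21)
D = (6, 5)
F = (0, -1)

1. D_x = 6  [C, E, D are collinear ∩ AD ⟂ CE]
2. D_y = 5  [C, E, D are collinear ∩ AD ⟂ CE]
   → D = (6, 5)
3. B_x = 18  [B is the reflection of C across A]
4. B_y = 21  [B is the reflection of C across A]
   → B = (18, 21)
5. F_x = 0  [F is the midpoint of ED]
6. F_y = -1  [F is the midpoint of ED]
   → F = (0, -1)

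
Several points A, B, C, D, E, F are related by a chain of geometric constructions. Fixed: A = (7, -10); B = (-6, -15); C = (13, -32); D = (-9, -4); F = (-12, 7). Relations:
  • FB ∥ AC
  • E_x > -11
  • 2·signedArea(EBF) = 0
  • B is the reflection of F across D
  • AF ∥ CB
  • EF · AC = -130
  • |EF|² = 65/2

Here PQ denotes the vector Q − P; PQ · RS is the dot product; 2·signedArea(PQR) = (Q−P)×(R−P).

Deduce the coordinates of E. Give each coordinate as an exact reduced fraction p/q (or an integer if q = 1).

1. E_x = -21/2  [2·signedArea(EBF) = 0 ∩ EF · AC = -130]
2. E_y = 3/2  [2·signedArea(EBF) = 0 ∩ EF · AC = -130]
   → E = (-21/2, 3/2)

E = (-21/2, 3/2)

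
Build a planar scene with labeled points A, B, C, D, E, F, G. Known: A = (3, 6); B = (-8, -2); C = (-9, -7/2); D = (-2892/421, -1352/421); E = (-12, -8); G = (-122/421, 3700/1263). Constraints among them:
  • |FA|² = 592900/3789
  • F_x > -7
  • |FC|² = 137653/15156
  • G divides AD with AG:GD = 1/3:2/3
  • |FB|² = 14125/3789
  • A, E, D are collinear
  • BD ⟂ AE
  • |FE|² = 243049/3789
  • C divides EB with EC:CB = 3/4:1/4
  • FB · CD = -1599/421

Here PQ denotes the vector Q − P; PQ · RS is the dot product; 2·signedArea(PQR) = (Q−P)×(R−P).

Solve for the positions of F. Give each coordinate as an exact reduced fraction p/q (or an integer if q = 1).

F = (-2587/421, -3202/1263)

1. F_x = -2587/421  [line -897/421·x + -243/842·y + -5820/421 = 0 ∩ |FA|² = 592900/3789]
2. F_y = -3202/1263  [line -897/421·x + -243/842·y + -5820/421 = 0 ∩ |FA|² = 592900/3789]
   → F = (-2587/421, -3202/1263)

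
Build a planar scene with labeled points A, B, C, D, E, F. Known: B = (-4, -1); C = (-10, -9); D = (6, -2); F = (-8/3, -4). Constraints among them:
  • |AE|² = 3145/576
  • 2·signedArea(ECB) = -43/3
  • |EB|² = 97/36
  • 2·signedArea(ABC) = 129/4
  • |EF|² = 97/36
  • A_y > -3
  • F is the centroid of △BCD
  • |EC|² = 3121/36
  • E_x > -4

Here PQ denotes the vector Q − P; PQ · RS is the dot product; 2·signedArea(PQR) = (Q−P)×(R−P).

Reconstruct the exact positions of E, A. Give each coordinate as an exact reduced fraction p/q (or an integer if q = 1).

A = (-1, -19/8)
E = (-10/3, -5/2)

1. E_x = -10/3  [line -8·x + 6·y + -35/3 = 0 ∩ |EC|² = 3121/36]
2. E_y = -5/2  [line -8·x + 6·y + -35/3 = 0 ∩ |EC|² = 3121/36]
   → E = (-10/3, -5/2)
3. A_x = -1  [line 8·x + -6·y + -25/4 = 0 ∩ |AE|² = 3145/576]
4. A_y = -19/8  [line 8·x + -6·y + -25/4 = 0 ∩ |AE|² = 3145/576]
   → A = (-1, -19/8)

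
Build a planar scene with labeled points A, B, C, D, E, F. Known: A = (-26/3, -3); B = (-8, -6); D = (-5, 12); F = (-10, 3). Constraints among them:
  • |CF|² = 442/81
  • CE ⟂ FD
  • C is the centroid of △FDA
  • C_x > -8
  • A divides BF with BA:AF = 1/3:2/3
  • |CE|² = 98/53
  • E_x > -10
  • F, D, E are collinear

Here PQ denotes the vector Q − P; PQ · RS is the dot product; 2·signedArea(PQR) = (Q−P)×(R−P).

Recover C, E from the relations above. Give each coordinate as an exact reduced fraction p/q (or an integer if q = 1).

1. C_x = -71/9  [C is the centroid of △FDA]
2. C_y = 4  [C is the centroid of △FDA]
   → C = (-71/9, 4)
3. E_x = -4330/477  [F, D, E are collinear ∩ CE ⟂ FD]
4. E_y = 247/53  [F, D, E are collinear ∩ CE ⟂ FD]
   → E = (-4330/477, 247/53)

C = (-71/9, 4)
E = (-4330/477, 247/53)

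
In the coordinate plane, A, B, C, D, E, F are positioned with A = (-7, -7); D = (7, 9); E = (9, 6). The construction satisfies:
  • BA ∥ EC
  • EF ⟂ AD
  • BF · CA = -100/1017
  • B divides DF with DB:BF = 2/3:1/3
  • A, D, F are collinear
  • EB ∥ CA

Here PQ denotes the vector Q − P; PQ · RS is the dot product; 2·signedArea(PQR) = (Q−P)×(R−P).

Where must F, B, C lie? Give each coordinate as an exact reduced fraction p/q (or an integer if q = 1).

1. F_x = 721/113  [A, D, F are collinear ∩ EF ⟂ AD]
2. F_y = 937/113  [A, D, F are collinear ∩ EF ⟂ AD]
   → F = (721/113, 937/113)
3. B_x = 2233/339  [B divides DF with DB:BF = 2/3:1/3]
4. B_y = 2891/339  [B divides DF with DB:BF = 2/3:1/3]
   → B = (2233/339, 2891/339)
5. C_x = -1555/339  [EB ∥ CA ∩ BA ∥ EC]
6. C_y = -3230/339  [EB ∥ CA ∩ BA ∥ EC]
   → C = (-1555/339, -3230/339)

B = (2233/339, 2891/339)
C = (-1555/339, -3230/339)
F = (721/113, 937/113)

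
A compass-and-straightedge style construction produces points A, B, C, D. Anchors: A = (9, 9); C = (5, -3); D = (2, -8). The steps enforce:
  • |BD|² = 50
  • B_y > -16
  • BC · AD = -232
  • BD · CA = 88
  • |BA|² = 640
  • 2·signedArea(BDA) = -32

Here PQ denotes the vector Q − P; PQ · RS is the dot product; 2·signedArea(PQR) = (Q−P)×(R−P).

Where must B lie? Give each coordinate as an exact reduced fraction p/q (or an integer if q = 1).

1. B_x = 1  [2·signedArea(BDA) = -32 ∩ BD · CA = 88]
2. B_y = -15  [2·signedArea(BDA) = -32 ∩ BD · CA = 88]
   → B = (1, -15)

B = (1, -15)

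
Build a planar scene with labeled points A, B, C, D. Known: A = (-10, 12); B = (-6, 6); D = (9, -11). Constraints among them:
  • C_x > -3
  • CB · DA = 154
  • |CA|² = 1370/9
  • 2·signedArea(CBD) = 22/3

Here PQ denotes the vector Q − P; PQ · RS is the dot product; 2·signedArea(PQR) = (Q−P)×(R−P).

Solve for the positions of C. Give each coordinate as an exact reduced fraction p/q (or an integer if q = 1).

C = (-7/3, 7/3)

1. C_x = -7/3  [2·signedArea(CBD) = 22/3 ∩ CB · DA = 154]
2. C_y = 7/3  [2·signedArea(CBD) = 22/3 ∩ CB · DA = 154]
   → C = (-7/3, 7/3)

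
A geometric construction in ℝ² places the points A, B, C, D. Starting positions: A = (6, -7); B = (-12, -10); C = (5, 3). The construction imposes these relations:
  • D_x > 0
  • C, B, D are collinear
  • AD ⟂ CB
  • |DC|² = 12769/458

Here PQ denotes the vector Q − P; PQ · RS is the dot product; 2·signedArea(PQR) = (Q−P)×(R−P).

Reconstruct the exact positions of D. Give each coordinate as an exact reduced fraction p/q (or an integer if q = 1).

D = (369/458, -95/458)

1. D_x = 369/458  [C, B, D are collinear ∩ AD ⟂ CB]
2. D_y = -95/458  [C, B, D are collinear ∩ AD ⟂ CB]
   → D = (369/458, -95/458)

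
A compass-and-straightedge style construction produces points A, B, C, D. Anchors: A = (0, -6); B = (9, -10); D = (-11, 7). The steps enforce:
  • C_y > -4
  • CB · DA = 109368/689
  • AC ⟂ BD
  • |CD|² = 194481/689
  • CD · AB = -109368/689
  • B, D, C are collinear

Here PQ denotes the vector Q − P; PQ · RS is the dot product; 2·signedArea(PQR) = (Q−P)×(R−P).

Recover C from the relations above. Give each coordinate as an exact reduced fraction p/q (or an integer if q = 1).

1. C_x = 1241/689  [B, D, C are collinear ∩ AC ⟂ BD]
2. C_y = -2674/689  [B, D, C are collinear ∩ AC ⟂ BD]
   → C = (1241/689, -2674/689)

C = (1241/689, -2674/689)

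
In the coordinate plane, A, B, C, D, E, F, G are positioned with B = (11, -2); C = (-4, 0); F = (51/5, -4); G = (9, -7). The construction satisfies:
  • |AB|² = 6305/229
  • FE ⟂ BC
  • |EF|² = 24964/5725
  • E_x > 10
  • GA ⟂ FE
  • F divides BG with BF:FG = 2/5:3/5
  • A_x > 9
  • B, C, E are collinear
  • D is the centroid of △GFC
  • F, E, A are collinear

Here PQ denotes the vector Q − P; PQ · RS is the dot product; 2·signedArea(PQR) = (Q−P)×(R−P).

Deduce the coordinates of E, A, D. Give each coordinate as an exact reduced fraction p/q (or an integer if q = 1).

A = (2241/229, -1627/229)
D = (76/15, -11/3)
E = (2399/229, -442/229)

1. E_x = 2399/229  [B, C, E are collinear ∩ FE ⟂ BC]
2. E_y = -442/229  [B, C, E are collinear ∩ FE ⟂ BC]
   → E = (2399/229, -442/229)
3. A_x = 2241/229  [F, E, A are collinear ∩ GA ⟂ FE]
4. A_y = -1627/229  [F, E, A are collinear ∩ GA ⟂ FE]
   → A = (2241/229, -1627/229)
5. D_x = 76/15  [D is the centroid of △GFC]
6. D_y = -11/3  [D is the centroid of △GFC]
   → D = (76/15, -11/3)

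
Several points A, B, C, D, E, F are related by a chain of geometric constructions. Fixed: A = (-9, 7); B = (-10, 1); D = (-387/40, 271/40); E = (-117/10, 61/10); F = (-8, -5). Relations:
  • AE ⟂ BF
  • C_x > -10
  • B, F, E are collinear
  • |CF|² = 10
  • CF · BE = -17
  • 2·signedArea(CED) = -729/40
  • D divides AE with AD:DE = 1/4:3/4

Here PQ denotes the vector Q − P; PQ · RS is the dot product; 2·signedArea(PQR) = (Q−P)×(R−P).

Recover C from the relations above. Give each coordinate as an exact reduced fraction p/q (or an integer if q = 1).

1. C_x = -9  [line -27/40·x + 81/40·y + -81/40 = 0 ∩ |CF|² = 10]
2. C_y = -2  [line -27/40·x + 81/40·y + -81/40 = 0 ∩ |CF|² = 10]
   → C = (-9, -2)

C = (-9, -2)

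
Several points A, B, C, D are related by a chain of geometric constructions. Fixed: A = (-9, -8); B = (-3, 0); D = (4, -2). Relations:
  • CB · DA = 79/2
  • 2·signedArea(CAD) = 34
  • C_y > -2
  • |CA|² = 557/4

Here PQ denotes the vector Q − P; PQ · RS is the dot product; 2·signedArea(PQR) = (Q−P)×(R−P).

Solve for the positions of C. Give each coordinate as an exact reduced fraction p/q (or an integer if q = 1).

C = (1/2, -1)

1. C_x = 1/2  [CB · DA = 79/2 ∩ 2·signedArea(CAD) = 34]
2. C_y = -1  [CB · DA = 79/2 ∩ 2·signedArea(CAD) = 34]
   → C = (1/2, -1)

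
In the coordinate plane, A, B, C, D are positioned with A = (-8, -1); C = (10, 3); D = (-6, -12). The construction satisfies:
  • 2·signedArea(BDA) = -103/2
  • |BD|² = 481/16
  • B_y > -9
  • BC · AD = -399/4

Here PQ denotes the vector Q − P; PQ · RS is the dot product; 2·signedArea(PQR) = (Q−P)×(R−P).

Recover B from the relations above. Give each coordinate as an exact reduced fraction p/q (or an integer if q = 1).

1. B_x = -2  [2·signedArea(BDA) = -103/2 ∩ BC · AD = -399/4]
2. B_y = -33/4  [2·signedArea(BDA) = -103/2 ∩ BC · AD = -399/4]
   → B = (-2, -33/4)

B = (-2, -33/4)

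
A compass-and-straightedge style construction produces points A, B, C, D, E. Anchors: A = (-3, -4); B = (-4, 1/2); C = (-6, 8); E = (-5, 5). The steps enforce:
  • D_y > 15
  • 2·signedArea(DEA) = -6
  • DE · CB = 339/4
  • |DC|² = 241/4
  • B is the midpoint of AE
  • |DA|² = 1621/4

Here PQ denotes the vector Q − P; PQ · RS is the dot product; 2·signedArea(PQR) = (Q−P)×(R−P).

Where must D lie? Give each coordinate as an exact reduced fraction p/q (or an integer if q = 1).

1. D_x = -8  [2·signedArea(DEA) = -6 ∩ DE · CB = 339/4]
2. D_y = 31/2  [2·signedArea(DEA) = -6 ∩ DE · CB = 339/4]
   → D = (-8, 31/2)

D = (-8, 31/2)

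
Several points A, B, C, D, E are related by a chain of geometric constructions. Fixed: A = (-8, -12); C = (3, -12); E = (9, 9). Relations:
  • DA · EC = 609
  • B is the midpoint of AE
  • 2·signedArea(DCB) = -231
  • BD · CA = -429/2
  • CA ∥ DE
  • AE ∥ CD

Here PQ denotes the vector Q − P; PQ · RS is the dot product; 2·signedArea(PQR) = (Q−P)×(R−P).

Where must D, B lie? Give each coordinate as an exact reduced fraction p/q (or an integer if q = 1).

B = (1/2, -3/2)
D = (20, 9)

1. D_x = 20  [CA ∥ DE ∩ AE ∥ CD]
2. D_y = 9  [CA ∥ DE ∩ AE ∥ CD]
   → D = (20, 9)
3. B_x = 1/2  [B is the midpoint of AE]
4. B_y = -3/2  [B is the midpoint of AE]
   → B = (1/2, -3/2)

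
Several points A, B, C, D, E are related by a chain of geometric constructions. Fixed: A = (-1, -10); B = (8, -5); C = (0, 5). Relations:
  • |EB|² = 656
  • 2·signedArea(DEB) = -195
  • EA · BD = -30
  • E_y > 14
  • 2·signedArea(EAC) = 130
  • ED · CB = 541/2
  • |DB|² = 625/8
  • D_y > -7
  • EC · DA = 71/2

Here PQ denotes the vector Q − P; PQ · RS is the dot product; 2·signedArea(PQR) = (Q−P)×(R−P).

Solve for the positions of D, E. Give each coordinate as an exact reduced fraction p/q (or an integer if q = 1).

1. E_x = -8  [line -15·x + 1·y + -135 = 0 ∩ |EB|² = 656]
2. E_y = 15  [line -15·x + 1·y + -135 = 0 ∩ |EB|² = 656]
   → E = (-8, 15)
3. D_x = -3/4  [2·signedArea(DEB) = -195 ∩ EA · BD = -30]
4. D_y = -25/4  [2·signedArea(DEB) = -195 ∩ EA · BD = -30]
   → D = (-3/4, -25/4)

D = (-3/4, -25/4)
E = (-8, 15)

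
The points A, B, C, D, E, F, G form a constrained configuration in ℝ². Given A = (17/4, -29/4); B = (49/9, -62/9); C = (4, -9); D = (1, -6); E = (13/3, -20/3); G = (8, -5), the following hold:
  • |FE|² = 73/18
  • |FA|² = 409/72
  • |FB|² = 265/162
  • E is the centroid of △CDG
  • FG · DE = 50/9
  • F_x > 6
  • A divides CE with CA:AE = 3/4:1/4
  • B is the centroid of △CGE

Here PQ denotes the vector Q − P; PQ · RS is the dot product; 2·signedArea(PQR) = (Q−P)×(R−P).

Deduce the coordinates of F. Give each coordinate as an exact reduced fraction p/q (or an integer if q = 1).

1. F_x = 37/6  [line -10/3·x + 2/3·y + 220/9 = 0 ∩ |FB|² = 265/162]
2. F_y = -35/6  [line -10/3·x + 2/3·y + 220/9 = 0 ∩ |FB|² = 265/162]
   → F = (37/6, -35/6)

F = (37/6, -35/6)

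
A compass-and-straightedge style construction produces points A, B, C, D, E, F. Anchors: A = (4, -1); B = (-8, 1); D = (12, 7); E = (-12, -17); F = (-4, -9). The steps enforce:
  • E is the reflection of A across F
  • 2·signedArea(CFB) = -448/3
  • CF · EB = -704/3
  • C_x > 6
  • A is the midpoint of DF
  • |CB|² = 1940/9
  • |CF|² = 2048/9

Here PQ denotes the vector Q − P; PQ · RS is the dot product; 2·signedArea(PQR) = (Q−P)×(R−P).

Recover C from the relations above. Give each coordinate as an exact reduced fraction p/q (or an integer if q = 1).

C = (20/3, 5/3)

1. C_x = 20/3  [CF · EB = -704/3 ∩ 2·signedArea(CFB) = -448/3]
2. C_y = 5/3  [CF · EB = -704/3 ∩ 2·signedArea(CFB) = -448/3]
   → C = (20/3, 5/3)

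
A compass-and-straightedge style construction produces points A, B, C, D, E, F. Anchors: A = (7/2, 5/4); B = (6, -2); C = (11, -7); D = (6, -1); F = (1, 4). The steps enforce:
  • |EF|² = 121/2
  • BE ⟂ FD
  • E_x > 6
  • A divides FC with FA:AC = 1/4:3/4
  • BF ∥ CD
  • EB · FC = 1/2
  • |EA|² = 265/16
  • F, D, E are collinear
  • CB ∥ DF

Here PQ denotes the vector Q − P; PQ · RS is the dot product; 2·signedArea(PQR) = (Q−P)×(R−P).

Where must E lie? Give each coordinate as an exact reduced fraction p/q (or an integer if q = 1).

1. E_x = 13/2  [F, D, E are collinear ∩ BE ⟂ FD]
2. E_y = -3/2  [F, D, E are collinear ∩ BE ⟂ FD]
   → E = (13/2, -3/2)

E = (13/2, -3/2)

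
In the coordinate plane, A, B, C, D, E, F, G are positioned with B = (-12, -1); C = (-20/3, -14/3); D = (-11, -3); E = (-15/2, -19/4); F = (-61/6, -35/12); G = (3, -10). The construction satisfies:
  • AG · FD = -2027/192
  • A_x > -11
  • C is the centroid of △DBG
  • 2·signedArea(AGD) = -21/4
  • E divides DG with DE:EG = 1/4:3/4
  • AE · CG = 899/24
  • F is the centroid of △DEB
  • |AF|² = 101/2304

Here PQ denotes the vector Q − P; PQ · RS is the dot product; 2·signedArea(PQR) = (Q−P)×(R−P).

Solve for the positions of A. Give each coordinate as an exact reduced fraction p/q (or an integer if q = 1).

A = (-83/8, -47/16)

1. A_x = -83/8  [AG · FD = -2027/192 ∩ AE · CG = 899/24]
2. A_y = -47/16  [AG · FD = -2027/192 ∩ AE · CG = 899/24]
   → A = (-83/8, -47/16)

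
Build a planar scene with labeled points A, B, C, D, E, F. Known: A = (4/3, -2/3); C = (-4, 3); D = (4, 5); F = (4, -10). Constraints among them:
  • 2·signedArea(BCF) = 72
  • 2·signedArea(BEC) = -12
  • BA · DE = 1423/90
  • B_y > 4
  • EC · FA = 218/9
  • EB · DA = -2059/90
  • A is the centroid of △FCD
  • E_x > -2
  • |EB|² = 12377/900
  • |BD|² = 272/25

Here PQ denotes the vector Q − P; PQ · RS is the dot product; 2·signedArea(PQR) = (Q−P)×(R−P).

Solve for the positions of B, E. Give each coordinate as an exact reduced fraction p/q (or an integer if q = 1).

1. B_x = 4/5  [line 13·x + 8·y + -44 = 0 ∩ |BD|² = 272/25]
2. B_y = 21/5  [line 13·x + 8·y + -44 = 0 ∩ |BD|² = 272/25]
   → B = (4/5, 21/5)
3. E_x = -4/3  [EC · FA = 218/9 ∩ EB · DA = -2059/90]
4. E_y = 7/6  [EC · FA = 218/9 ∩ EB · DA = -2059/90]
   → E = (-4/3, 7/6)

B = (4/5, 21/5)
E = (-4/3, 7/6)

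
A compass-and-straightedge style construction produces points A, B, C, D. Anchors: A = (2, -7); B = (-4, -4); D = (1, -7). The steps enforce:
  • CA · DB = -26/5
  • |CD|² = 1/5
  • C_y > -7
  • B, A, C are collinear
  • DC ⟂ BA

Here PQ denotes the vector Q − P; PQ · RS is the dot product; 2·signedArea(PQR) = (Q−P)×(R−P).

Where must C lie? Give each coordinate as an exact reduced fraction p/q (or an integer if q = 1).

1. C_x = 6/5  [B, A, C are collinear ∩ DC ⟂ BA]
2. C_y = -33/5  [B, A, C are collinear ∩ DC ⟂ BA]
   → C = (6/5, -33/5)

C = (6/5, -33/5)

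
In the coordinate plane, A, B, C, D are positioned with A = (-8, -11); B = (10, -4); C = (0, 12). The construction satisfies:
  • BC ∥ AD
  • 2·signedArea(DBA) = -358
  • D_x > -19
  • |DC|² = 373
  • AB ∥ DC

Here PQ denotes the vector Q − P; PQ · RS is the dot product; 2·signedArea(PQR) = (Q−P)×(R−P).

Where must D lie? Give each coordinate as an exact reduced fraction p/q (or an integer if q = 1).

1. D_x = -18  [AB ∥ DC ∩ BC ∥ AD]
2. D_y = 5  [AB ∥ DC ∩ BC ∥ AD]
   → D = (-18, 5)

D = (-18, 5)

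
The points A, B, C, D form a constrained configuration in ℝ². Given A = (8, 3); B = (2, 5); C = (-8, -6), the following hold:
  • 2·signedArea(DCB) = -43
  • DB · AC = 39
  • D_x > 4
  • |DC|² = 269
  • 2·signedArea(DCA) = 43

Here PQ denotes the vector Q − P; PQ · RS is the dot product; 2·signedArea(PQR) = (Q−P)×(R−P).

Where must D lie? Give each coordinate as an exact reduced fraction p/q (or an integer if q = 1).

1. D_x = 5  [2·signedArea(DCA) = 43 ∩ 2·signedArea(DCB) = -43]
2. D_y = 4  [2·signedArea(DCA) = 43 ∩ 2·signedArea(DCB) = -43]
   → D = (5, 4)

D = (5, 4)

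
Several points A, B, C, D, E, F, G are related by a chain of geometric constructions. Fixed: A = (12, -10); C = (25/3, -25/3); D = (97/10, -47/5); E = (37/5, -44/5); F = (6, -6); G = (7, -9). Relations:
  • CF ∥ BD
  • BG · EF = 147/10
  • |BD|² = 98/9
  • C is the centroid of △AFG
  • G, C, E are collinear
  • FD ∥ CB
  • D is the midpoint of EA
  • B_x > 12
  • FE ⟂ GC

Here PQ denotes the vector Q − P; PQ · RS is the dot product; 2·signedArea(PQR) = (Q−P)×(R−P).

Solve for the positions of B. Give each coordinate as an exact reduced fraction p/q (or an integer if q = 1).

B = (361/30, -176/15)

1. B_x = 361/30  [CF ∥ BD ∩ FD ∥ CB]
2. B_y = -176/15  [CF ∥ BD ∩ FD ∥ CB]
   → B = (361/30, -176/15)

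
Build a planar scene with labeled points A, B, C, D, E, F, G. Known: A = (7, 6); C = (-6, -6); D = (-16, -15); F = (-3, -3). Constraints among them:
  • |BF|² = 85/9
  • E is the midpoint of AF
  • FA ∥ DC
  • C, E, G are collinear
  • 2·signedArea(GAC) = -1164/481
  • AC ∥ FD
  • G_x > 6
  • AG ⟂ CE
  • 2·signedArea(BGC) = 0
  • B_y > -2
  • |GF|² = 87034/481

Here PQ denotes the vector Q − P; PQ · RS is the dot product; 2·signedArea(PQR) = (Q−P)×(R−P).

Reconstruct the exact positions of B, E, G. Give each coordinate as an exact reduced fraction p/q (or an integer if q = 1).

B = (-2/3, -1)
E = (2, 3/2)
G = (3322/481, 2934/481)

1. E_x = 2  [E is the midpoint of AF]
2. E_y = 3/2  [E is the midpoint of AF]
   → E = (2, 3/2)
3. G_x = 3322/481  [C, E, G are collinear ∩ AG ⟂ CE]
4. G_y = 2934/481  [C, E, G are collinear ∩ AG ⟂ CE]
   → G = (3322/481, 2934/481)
5. B_x = -2/3  [line 5820/481·x + -6208/481·y + -2328/481 = 0 ∩ |BF|² = 85/9]
6. B_y = -1  [line 5820/481·x + -6208/481·y + -2328/481 = 0 ∩ |BF|² = 85/9]
   → B = (-2/3, -1)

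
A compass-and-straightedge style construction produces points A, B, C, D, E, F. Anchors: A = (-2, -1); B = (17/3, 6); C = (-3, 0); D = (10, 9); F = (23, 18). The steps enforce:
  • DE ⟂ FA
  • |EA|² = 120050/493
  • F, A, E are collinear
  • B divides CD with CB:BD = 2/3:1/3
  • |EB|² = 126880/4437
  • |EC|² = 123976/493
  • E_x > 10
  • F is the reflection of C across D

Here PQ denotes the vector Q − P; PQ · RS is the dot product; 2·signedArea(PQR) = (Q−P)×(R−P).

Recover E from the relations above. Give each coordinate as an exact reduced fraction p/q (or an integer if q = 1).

1. E_x = 5139/493  [F, A, E are collinear ∩ DE ⟂ FA]
2. E_y = 4162/493  [F, A, E are collinear ∩ DE ⟂ FA]
   → E = (5139/493, 4162/493)

E = (5139/493, 4162/493)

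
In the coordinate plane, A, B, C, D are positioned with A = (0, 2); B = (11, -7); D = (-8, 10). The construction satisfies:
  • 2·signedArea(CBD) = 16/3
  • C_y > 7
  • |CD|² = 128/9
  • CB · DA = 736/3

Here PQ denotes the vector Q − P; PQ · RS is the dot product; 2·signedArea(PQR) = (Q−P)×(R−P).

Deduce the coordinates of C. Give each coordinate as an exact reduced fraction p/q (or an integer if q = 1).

C = (-16/3, 22/3)

1. C_x = -16/3  [CB · DA = 736/3 ∩ 2·signedArea(CBD) = 16/3]
2. C_y = 22/3  [CB · DA = 736/3 ∩ 2·signedArea(CBD) = 16/3]
   → C = (-16/3, 22/3)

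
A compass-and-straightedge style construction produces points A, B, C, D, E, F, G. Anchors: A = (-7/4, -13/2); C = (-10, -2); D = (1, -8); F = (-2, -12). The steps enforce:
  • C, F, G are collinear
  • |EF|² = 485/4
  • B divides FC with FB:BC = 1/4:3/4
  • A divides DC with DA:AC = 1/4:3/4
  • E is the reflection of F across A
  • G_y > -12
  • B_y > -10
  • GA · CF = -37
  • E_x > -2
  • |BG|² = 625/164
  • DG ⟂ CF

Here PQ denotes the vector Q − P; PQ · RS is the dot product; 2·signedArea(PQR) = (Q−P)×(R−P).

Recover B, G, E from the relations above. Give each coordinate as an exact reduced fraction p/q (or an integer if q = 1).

B = (-4, -19/2)
E = (-3/2, -1)
G = (-114/41, -452/41)

1. B_x = -4  [B divides FC with FB:BC = 1/4:3/4]
2. B_y = -19/2  [B divides FC with FB:BC = 1/4:3/4]
   → B = (-4, -19/2)
3. G_x = -114/41  [C, F, G are collinear ∩ DG ⟂ CF]
4. G_y = -452/41  [C, F, G are collinear ∩ DG ⟂ CF]
   → G = (-114/41, -452/41)
5. E_x = -3/2  [E is the reflection of F across A]
6. E_y = -1  [E is the reflection of F across A]
   → E = (-3/2, -1)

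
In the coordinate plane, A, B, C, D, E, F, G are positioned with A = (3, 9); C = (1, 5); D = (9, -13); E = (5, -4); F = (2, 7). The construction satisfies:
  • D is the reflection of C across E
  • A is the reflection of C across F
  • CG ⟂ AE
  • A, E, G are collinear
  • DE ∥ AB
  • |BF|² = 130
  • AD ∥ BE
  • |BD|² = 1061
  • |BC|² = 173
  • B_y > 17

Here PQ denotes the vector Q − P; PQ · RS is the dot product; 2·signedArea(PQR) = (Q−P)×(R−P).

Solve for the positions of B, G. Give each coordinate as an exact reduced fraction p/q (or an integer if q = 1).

1. B_x = -1  [AD ∥ BE ∩ DE ∥ AB]
2. B_y = 18  [AD ∥ BE ∩ DE ∥ AB]
   → B = (-1, 18)
3. G_x = 615/173  [A, E, G are collinear ∩ CG ⟂ AE]
4. G_y = 933/173  [A, E, G are collinear ∩ CG ⟂ AE]
   → G = (615/173, 933/173)

B = (-1, 18)
G = (615/173, 933/173)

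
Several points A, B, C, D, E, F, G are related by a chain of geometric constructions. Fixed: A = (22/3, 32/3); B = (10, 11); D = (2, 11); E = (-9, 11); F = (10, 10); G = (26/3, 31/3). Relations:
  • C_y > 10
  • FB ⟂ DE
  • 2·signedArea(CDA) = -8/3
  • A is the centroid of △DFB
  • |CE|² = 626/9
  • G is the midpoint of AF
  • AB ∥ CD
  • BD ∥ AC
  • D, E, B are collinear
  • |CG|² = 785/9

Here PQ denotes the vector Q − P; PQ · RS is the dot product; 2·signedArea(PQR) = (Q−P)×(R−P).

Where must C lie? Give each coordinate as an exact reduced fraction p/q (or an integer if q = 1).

C = (-2/3, 32/3)

1. C_x = -2/3  [AB ∥ CD ∩ BD ∥ AC]
2. C_y = 32/3  [AB ∥ CD ∩ BD ∥ AC]
   → C = (-2/3, 32/3)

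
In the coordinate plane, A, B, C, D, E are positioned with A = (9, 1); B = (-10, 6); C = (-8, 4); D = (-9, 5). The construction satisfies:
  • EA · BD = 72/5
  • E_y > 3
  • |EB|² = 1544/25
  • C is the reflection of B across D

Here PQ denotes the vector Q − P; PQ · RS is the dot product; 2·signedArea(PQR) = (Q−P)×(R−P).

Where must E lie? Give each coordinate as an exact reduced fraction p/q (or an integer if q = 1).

E = (-12/5, 4)

1. E_x = -12/5  [line -1·x + 1·y + -32/5 = 0 ∩ |EB|² = 1544/25]
2. E_y = 4  [line -1·x + 1·y + -32/5 = 0 ∩ |EB|² = 1544/25]
   → E = (-12/5, 4)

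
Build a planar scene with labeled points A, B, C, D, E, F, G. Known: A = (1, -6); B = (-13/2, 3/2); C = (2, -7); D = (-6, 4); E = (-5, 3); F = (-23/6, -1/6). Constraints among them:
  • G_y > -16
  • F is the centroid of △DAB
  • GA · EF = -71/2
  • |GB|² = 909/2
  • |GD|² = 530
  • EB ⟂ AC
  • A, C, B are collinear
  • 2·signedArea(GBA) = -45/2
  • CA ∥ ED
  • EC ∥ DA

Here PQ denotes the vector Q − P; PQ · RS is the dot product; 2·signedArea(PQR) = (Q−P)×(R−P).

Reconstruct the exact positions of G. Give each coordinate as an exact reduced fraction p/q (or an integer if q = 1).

G = (7, -15)

1. G_x = 7  [2·signedArea(GBA) = -45/2 ∩ GA · EF = -71/2]
2. G_y = -15  [2·signedArea(GBA) = -45/2 ∩ GA · EF = -71/2]
   → G = (7, -15)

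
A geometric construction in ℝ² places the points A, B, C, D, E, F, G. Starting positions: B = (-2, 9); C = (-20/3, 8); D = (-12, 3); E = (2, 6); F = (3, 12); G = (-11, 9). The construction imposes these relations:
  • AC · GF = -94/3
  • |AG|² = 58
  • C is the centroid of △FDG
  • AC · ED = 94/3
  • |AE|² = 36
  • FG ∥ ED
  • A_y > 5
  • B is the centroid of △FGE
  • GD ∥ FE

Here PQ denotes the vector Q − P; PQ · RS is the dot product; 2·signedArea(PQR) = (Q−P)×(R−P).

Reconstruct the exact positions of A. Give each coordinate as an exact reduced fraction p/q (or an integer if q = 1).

A = (-4, 6)

1. A_x = -4  [line -14·x + -3·y + -38 = 0 ∩ |AE|² = 36]
2. A_y = 6  [line -14·x + -3·y + -38 = 0 ∩ |AE|² = 36]
   → A = (-4, 6)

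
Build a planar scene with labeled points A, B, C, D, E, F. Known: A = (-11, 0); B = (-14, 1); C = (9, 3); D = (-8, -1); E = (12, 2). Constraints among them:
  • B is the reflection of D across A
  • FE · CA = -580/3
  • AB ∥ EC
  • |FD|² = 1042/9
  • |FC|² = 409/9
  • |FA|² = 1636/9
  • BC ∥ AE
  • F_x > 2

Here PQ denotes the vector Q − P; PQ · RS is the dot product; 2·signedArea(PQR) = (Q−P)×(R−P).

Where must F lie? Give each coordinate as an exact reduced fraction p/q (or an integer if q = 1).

F = (7/3, 2)

1. F_x = 7/3  [line 20·x + 3·y + -158/3 = 0 ∩ |FA|² = 1636/9]
2. F_y = 2  [line 20·x + 3·y + -158/3 = 0 ∩ |FA|² = 1636/9]
   → F = (7/3, 2)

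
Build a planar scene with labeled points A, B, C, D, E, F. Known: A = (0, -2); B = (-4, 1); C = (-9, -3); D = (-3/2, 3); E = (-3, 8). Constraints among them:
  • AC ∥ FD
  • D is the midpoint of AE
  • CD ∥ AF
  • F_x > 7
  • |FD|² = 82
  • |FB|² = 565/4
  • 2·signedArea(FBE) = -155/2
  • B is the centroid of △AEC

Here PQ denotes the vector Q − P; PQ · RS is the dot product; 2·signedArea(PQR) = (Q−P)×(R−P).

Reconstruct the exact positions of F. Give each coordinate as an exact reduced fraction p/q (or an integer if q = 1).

1. F_x = 15/2  [AC ∥ FD ∩ CD ∥ AF]
2. F_y = 4  [AC ∥ FD ∩ CD ∥ AF]
   → F = (15/2, 4)

F = (15/2, 4)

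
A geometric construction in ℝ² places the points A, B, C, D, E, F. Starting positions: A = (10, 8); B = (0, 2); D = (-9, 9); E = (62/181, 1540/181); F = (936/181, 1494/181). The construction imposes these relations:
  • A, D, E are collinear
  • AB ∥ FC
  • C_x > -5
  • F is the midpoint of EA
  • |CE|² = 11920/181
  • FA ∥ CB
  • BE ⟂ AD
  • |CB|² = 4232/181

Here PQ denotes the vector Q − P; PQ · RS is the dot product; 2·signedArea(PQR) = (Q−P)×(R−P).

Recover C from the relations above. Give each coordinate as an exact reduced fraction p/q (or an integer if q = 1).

1. C_x = -874/181  [FA ∥ CB ∩ AB ∥ FC]
2. C_y = 408/181  [FA ∥ CB ∩ AB ∥ FC]
   → C = (-874/181, 408/181)

C = (-874/181, 408/181)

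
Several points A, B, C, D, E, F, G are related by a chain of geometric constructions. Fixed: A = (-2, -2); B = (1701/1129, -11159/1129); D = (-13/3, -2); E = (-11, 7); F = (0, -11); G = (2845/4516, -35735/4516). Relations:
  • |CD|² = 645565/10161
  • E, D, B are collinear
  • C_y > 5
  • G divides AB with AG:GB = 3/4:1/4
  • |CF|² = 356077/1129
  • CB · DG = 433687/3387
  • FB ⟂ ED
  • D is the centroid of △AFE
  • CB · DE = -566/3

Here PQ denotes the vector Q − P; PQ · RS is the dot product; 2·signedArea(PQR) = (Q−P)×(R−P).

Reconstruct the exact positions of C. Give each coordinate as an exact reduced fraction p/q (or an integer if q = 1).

C = (-6217/1129, 6643/1129)

1. C_x = -6217/1129  [CB · DG = 433687/3387 ∩ CB · DE = -566/3]
2. C_y = 6643/1129  [CB · DG = 433687/3387 ∩ CB · DE = -566/3]
   → C = (-6217/1129, 6643/1129)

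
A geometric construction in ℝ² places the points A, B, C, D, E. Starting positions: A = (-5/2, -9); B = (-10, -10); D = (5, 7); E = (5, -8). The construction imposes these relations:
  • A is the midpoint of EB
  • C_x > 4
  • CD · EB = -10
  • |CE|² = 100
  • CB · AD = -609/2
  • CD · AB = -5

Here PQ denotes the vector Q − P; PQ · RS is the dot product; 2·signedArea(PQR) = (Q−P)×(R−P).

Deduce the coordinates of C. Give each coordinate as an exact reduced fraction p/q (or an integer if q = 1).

C = (5, 2)

1. C_x = 5  [CD · EB = -10 ∩ CB · AD = -609/2]
2. C_y = 2  [CD · EB = -10 ∩ CB · AD = -609/2]
   → C = (5, 2)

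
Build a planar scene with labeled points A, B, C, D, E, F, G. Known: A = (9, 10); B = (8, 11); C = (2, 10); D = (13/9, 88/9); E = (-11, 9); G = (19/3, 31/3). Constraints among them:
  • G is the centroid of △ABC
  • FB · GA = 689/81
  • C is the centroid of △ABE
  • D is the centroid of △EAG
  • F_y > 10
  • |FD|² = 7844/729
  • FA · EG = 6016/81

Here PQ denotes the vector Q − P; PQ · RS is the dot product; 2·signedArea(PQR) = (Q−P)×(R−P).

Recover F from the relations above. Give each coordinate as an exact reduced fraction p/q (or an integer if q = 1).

F = (127/27, 274/27)

1. F_x = 127/27  [FB · GA = 689/81 ∩ FA · EG = 6016/81]
2. F_y = 274/27  [FB · GA = 689/81 ∩ FA · EG = 6016/81]
   → F = (127/27, 274/27)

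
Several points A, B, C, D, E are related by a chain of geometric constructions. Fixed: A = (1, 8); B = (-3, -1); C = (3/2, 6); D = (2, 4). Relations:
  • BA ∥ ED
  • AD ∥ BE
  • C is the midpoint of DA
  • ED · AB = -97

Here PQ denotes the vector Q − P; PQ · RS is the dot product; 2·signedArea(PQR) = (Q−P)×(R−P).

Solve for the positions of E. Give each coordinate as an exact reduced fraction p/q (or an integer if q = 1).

1. E_x = -2  [BA ∥ ED ∩ AD ∥ BE]
2. E_y = -5  [BA ∥ ED ∩ AD ∥ BE]
   → E = (-2, -5)

E = (-2, -5)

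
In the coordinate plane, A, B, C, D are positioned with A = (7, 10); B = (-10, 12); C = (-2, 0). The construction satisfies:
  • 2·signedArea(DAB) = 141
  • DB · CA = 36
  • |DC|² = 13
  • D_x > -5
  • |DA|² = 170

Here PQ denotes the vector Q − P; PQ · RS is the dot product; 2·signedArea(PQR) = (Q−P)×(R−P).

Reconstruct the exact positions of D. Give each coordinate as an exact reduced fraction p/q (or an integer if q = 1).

1. D_x = -4  [DB · CA = 36 ∩ 2·signedArea(DAB) = 141]
2. D_y = 3  [DB · CA = 36 ∩ 2·signedArea(DAB) = 141]
   → D = (-4, 3)

D = (-4, 3)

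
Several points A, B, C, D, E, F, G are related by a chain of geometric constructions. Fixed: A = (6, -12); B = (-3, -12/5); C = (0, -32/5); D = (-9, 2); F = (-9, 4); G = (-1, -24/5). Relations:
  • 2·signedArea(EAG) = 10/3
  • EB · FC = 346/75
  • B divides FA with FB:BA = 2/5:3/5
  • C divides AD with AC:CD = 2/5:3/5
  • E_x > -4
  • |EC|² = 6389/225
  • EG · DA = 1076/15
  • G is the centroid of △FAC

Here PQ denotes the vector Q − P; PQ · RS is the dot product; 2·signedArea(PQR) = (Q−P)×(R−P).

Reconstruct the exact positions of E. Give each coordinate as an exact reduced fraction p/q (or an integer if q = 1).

1. E_x = -11/3  [EG · DA = 1076/15 ∩ 2·signedArea(EAG) = 10/3]
2. E_y = -38/15  [EG · DA = 1076/15 ∩ 2·signedArea(EAG) = 10/3]
   → E = (-11/3, -38/15)

E = (-11/3, -38/15)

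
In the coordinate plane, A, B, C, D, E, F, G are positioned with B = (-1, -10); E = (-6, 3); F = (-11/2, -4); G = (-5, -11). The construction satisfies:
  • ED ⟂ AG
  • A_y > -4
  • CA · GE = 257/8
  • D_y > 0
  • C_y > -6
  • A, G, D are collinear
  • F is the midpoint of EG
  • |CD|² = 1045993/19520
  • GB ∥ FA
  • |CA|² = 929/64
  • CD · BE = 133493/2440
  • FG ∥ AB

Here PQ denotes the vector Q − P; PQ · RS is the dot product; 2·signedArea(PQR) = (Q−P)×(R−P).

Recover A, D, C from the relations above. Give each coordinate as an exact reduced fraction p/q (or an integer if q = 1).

1. A_x = -3/2  [FG ∥ AB ∩ GB ∥ FA]
2. A_y = -3  [FG ∥ AB ∩ GB ∥ FA]
   → A = (-3/2, -3)
3. D_x = -6/305  [A, G, D are collinear ∩ ED ⟂ AG]
4. D_y = 117/305  [A, G, D are collinear ∩ ED ⟂ AG]
   → D = (-6/305, 117/305)
5. C_x = -35/8  [CA · GE = 257/8 ∩ CD · BE = 133493/2440]
6. C_y = -11/2  [CA · GE = 257/8 ∩ CD · BE = 133493/2440]
   → C = (-35/8, -11/2)

A = (-3/2, -3)
C = (-35/8, -11/2)
D = (-6/305, 117/305)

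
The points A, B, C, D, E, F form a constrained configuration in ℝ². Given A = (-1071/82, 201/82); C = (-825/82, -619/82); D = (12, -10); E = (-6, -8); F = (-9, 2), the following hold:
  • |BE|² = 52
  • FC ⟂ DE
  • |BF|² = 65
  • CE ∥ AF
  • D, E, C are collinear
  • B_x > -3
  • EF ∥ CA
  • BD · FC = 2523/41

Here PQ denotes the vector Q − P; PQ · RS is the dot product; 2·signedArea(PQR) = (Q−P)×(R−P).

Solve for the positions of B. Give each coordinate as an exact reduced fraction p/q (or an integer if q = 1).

1. B_x = -2  [line 87/82·x + 783/82·y + 870/41 = 0 ∩ |BF|² = 65]
2. B_y = -2  [line 87/82·x + 783/82·y + 870/41 = 0 ∩ |BF|² = 65]
   → B = (-2, -2)

B = (-2, -2)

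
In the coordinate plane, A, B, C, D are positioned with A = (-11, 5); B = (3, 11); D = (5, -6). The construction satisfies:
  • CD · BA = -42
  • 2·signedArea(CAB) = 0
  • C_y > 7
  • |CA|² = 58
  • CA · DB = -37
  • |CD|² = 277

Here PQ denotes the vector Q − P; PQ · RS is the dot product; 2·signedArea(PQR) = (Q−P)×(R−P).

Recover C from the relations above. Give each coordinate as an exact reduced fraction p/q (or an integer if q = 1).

1. C_x = -4  [2·signedArea(CAB) = 0 ∩ CA · DB = -37]
2. C_y = 8  [2·signedArea(CAB) = 0 ∩ CA · DB = -37]
   → C = (-4, 8)

C = (-4, 8)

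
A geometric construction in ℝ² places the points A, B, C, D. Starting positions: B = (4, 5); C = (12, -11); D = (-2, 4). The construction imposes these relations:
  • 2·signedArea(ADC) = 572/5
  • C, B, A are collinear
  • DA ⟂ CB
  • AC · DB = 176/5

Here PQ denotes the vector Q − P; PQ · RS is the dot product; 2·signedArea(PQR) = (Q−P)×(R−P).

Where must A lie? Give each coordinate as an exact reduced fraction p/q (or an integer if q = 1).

A = (16/5, 33/5)

1. A_x = 16/5  [C, B, A are collinear ∩ DA ⟂ CB]
2. A_y = 33/5  [C, B, A are collinear ∩ DA ⟂ CB]
   → A = (16/5, 33/5)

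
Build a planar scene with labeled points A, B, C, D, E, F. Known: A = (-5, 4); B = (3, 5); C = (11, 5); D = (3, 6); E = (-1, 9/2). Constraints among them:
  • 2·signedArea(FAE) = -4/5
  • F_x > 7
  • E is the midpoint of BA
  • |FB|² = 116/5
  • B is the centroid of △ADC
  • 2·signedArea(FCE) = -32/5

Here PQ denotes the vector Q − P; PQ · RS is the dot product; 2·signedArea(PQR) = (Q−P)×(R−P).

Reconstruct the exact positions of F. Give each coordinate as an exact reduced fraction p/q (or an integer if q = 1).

1. F_x = 39/5  [2·signedArea(FAE) = -4/5 ∩ 2·signedArea(FCE) = -32/5]
2. F_y = 27/5  [2·signedArea(FAE) = -4/5 ∩ 2·signedArea(FCE) = -32/5]
   → F = (39/5, 27/5)

F = (39/5, 27/5)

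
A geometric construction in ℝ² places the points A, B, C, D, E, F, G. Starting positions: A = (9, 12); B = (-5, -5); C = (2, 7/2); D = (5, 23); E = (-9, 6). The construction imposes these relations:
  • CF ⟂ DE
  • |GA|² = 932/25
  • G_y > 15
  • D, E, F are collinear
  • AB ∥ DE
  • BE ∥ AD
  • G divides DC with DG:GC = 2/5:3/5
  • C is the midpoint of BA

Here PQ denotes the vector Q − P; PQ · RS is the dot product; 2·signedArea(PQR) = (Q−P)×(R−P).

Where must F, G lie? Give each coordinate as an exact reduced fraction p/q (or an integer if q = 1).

1. F_x = -2804/485  [D, E, F are collinear ∩ CF ⟂ DE]
2. F_y = 9611/970  [D, E, F are collinear ∩ CF ⟂ DE]
   → F = (-2804/485, 9611/970)
3. G_x = 19/5  [G divides DC with DG:GC = 2/5:3/5]
4. G_y = 76/5  [G divides DC with DG:GC = 2/5:3/5]
   → G = (19/5, 76/5)

F = (-2804/485, 9611/970)
G = (19/5, 76/5)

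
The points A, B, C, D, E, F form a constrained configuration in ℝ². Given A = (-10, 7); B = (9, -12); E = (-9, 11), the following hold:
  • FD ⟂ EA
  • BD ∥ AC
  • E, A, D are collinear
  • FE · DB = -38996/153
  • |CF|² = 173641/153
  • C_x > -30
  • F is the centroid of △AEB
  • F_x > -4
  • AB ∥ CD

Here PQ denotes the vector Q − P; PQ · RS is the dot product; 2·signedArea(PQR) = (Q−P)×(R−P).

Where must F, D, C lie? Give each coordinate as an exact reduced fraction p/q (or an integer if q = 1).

C = (-1519/51, 1166/51)
D = (-550/51, 197/51)
F = (-10/3, 2)

1. F_x = -10/3  [F is the centroid of △AEB]
2. F_y = 2  [F is the centroid of △AEB]
   → F = (-10/3, 2)
3. D_x = -550/51  [E, A, D are collinear ∩ FD ⟂ EA]
4. D_y = 197/51  [E, A, D are collinear ∩ FD ⟂ EA]
   → D = (-550/51, 197/51)
5. C_x = -1519/51  [AB ∥ CD ∩ BD ∥ AC]
6. C_y = 1166/51  [AB ∥ CD ∩ BD ∥ AC]
   → C = (-1519/51, 1166/51)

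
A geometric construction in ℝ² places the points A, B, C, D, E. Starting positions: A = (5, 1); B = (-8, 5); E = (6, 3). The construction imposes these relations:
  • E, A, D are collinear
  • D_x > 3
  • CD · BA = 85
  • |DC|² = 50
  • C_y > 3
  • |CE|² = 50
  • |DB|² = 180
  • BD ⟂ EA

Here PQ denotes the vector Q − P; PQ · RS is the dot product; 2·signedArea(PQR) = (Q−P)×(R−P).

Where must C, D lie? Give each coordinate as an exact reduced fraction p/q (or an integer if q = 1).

C = (-1, 4)
D = (4, -1)

1. D_x = 4  [E, A, D are collinear ∩ BD ⟂ EA]
2. D_y = -1  [E, A, D are collinear ∩ BD ⟂ EA]
   → D = (4, -1)
3. C_x = -1  [line -13·x + 4·y + -29 = 0 ∩ |DC|² = 50]
4. C_y = 4  [line -13·x + 4·y + -29 = 0 ∩ |DC|² = 50]
   → C = (-1, 4)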